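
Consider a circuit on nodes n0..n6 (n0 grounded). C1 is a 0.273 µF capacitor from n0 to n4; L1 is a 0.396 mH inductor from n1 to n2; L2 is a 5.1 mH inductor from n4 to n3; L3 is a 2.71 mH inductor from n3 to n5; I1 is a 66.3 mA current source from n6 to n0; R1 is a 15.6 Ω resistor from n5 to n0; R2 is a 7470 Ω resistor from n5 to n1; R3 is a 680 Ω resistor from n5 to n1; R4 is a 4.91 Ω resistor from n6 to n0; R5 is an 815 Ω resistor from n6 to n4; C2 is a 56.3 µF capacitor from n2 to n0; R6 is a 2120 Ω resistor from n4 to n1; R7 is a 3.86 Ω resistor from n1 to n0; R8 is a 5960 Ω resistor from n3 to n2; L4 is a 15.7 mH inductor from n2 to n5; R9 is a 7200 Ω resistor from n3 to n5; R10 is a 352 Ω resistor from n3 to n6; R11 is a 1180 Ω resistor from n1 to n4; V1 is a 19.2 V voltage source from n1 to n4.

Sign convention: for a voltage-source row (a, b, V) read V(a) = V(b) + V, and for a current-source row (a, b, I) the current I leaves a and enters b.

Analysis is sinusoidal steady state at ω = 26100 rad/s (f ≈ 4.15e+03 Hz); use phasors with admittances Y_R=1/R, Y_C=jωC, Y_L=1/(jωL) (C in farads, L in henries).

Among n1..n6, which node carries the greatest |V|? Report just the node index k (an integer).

Element admittances at ω=26100 rad/s:
  Y(C1) = 0.000+0.007125j S between n0,n4
  Y(L1) = 0.000-0.09675j S between n1,n2
  Y(L2) = 0.000-0.007513j S between n4,n3
  Y(L3) = 0.000-0.01414j S between n3,n5
  I1: injects 0.0663 A into n0 (from n6)
  Y(R1) = 0.06410+0.000j S between n5,n0
  Y(R2) = 0.0001339+0.000j S between n5,n1
  Y(R3) = 0.001471+0.000j S between n5,n1
  Y(R4) = 0.2037+0.000j S between n6,n0
  Y(R5) = 0.001227+0.000j S between n6,n4
  Y(C2) = 0.000+1.469j S between n2,n0
  Y(R6) = 0.0004717+0.000j S between n4,n1
  Y(R7) = 0.2591+0.000j S between n1,n0
  Y(R8) = 0.0001678+0.000j S between n3,n2
  Y(L4) = 0.000-0.002440j S between n2,n5
  Y(R9) = 0.0001389+0.000j S between n3,n5
  Y(R10) = 0.002841+0.000j S between n3,n6
  Y(R11) = 0.0008475+0.000j S between n1,n4
  V1: constraint V(n1)−V(n4) = 19.2
Assemble and solve the 7×7 MNA system:
  V(n1)=0.06467+0.1884j  V(n2)=-0.004397-0.01499j  V(n3)=-6.366+1.826j  V(n4)=-19.14+0.1884j  V(n5)=0.03141+1.383j  V(n6)=-0.5192+0.02609j
  i(V1)=-0.06182-0.04021j

4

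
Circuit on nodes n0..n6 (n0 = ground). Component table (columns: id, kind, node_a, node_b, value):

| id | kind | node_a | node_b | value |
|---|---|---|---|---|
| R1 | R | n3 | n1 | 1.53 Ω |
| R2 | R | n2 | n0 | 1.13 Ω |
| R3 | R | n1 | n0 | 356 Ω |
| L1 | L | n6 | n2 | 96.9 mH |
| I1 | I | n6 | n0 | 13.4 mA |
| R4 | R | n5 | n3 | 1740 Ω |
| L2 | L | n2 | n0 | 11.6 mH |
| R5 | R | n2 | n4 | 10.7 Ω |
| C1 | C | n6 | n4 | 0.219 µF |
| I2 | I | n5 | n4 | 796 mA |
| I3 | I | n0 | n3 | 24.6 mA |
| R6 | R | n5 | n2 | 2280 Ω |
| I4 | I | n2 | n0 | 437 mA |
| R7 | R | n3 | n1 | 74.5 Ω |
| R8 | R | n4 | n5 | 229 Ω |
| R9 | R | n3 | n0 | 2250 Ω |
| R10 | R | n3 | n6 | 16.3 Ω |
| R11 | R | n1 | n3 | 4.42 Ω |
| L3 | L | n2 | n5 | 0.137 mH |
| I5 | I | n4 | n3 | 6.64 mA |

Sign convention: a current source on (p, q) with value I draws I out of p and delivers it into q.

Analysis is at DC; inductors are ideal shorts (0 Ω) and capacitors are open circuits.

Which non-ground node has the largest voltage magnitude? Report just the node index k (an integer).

MNA unknowns: 6 node voltages V₁..V_6 plus 3 source currents (L1, L2, L3)
R1: Y=0.6536 on G[3,1]
R2: Y=0.8850 on G[2,0]
R3: Y=0.002809 on G[1,0]
L1: row V6−V2=0, i_L1 at 6,2
I1: z[6]−=0.0134, z[0]+=0.0134
R4: Y=0.0005747 on G[5,3]
L2: row V2−V0=0, i_L2 at 2,0
R5: Y=0.09346 on G[2,4]
C1: Y=0.000 on G[6,4]
I2: z[5]−=0.796, z[4]+=0.796
I3: z[0]−=0.0246, z[3]+=0.0246
R6: Y=0.0004386 on G[5,2]
I4: z[2]−=0.437, z[0]+=0.437
R7: Y=0.01342 on G[3,1]
R8: Y=0.004367 on G[4,5]
R9: Y=0.0004444 on G[3,0]
R10: Y=0.06135 on G[3,6]
R11: Y=0.2262 on G[1,3]
L3: row V2−V5=0, i_L3 at 2,5
I5: z[4]−=0.00664, z[3]+=0.00664
solve → V1=0.4779, V2=0.000, V3=0.4794, V4=8.069, V5=0.000, V6=0.000
aux → i_L1=0.01601, i_L2=-0.4274, i_L3=0.7605

4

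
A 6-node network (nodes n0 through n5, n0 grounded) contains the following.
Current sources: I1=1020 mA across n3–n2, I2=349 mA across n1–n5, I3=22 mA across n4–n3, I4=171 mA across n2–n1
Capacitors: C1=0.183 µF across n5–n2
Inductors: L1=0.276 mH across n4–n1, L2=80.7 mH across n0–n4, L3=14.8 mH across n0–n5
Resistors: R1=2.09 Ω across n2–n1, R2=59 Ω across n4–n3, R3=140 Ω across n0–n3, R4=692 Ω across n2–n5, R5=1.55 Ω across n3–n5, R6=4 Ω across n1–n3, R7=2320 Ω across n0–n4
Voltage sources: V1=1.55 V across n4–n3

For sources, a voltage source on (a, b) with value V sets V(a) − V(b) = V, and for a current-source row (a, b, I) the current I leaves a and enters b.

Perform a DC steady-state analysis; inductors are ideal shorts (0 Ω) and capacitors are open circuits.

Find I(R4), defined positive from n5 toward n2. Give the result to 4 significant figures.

-0.002556 A

Apply KCL at each of the 5 non-ground nodes and solve the resulting linear system.
Node n1: branches {L1, R1, I2, R6, I4} → V_1 = 0.000
Node n2: branches {I1, C1, R1, R4, I4} → V_2 = 1.769
Node n3: branches {I1, R2, R3, R5, R6, I3, V1} → V_3 = -1.550
Node n4: branches {L1, R2, L2, I3, R7, V1} → V_4 = 0.000
Node n5: branches {C1, I2, R4, R5, L3} → V_5 = 0.000
Source currents: i(L1)=-0.2809, i(L2)=-0.6595, i(L3)=0.6484, i(V1)=-0.4268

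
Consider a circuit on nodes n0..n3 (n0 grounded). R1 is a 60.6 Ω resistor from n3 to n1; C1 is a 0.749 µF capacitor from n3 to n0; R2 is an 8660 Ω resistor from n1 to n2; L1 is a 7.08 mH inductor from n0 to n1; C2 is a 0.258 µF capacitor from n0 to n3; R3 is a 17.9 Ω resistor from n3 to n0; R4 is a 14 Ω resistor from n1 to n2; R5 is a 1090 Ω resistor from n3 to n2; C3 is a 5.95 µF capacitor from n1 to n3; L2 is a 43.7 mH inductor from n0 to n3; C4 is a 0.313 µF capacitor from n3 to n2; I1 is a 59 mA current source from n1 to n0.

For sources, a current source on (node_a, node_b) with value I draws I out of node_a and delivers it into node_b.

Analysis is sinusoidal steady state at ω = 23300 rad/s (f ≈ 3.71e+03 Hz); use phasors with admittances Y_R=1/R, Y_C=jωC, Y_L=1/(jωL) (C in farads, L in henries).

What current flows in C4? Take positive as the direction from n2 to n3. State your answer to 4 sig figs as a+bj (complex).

-0.003081-0.0004025j A

MNA unknowns: 3 node voltages V₁..V_3
R1: Y=0.01650+0.000j on G[3,1]
C1: Y=0.000+0.01745j on G[3,0]
R2: Y=0.0001155+0.000j on G[1,2]
L1: Y=0.000-0.006062j on G[0,1]
C2: Y=0.000+0.006011j on G[0,3]
R3: Y=0.05587+0.000j on G[3,0]
R4: Y=0.07143+0.000j on G[1,2]
R5: Y=0.0009174+0.000j on G[3,2]
C3: Y=0.000+0.1386j on G[1,3]
L2: Y=0.000-0.0009821j on G[0,3]
C4: Y=0.000+0.007293j on G[3,2]
I1: z[1]−=0.059, z[0]+=0.059
solve → V1=-1.116+0.7105j, V2=-1.072+0.7107j, V3=-1.017+0.2882j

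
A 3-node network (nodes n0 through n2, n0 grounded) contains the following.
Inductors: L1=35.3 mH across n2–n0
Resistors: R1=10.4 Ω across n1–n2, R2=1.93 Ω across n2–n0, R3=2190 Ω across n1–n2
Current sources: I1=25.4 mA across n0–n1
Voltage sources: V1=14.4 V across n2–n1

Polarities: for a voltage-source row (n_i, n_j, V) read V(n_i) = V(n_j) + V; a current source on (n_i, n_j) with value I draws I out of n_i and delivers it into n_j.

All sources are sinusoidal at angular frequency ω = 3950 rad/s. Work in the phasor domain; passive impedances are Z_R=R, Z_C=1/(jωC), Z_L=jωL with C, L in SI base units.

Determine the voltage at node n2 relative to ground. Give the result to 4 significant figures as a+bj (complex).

0.04901+0.0006784j V

Apply KCL at each of the 2 non-ground nodes and solve the resulting linear system.
Node n1: branches {R1, I1, R3, V1} → V_1 = -14.35+0.0006784j
Node n2: branches {L1, R1, R2, R3, V1} → V_2 = 0.04901+0.0006784j
Source currents: i(V1)=-1.417+0.000j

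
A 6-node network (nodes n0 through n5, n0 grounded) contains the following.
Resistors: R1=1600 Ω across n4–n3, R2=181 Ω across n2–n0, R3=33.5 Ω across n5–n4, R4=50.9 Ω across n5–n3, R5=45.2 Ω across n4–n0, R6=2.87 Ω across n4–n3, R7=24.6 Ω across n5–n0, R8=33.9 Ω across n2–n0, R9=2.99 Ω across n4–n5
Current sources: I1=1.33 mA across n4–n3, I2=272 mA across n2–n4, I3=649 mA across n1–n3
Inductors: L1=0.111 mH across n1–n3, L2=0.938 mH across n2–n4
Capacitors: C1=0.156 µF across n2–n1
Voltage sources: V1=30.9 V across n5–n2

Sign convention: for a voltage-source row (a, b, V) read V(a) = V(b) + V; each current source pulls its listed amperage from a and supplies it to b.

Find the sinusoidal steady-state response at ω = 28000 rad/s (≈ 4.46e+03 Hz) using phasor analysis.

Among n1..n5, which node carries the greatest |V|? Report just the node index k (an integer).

Element admittances at ω=28000 rad/s:
  Y(R1) = 0.0006250+0.000j S between n4,n3
  I1: injects 0.00133 A into n3 (from n4)
  Y(R2) = 0.005525+0.000j S between n2,n0
  Y(R3) = 0.02985+0.000j S between n5,n4
  Y(R4) = 0.01965+0.000j S between n5,n3
  Y(R5) = 0.02212+0.000j S between n4,n0
  Y(L1) = 0.000-0.3218j S between n1,n3
  Y(R6) = 0.3484+0.000j S between n4,n3
  I2: injects 0.272 A into n4 (from n2)
  Y(L2) = 0.000-0.03807j S between n2,n4
  Y(R7) = 0.04065+0.000j S between n5,n0
  Y(C1) = 0.000+0.004368j S between n2,n1
  I3: injects 0.649 A into n3 (from n1)
  Y(R8) = 0.02950+0.000j S between n2,n0
  Y(R9) = 0.3344+0.000j S between n4,n5
  V1: constraint V(n5)−V(n2) = 30.9
Assemble and solve the 6×6 MNA system:
  V(n1)=11.36-0.5104j  V(n2)=-19.79-0.5886j  V(n3)=10.94+1.506j  V(n4)=10.93+2.013j  V(n5)=11.11-0.5886j
  i(V1)=-0.5200+1.013j

2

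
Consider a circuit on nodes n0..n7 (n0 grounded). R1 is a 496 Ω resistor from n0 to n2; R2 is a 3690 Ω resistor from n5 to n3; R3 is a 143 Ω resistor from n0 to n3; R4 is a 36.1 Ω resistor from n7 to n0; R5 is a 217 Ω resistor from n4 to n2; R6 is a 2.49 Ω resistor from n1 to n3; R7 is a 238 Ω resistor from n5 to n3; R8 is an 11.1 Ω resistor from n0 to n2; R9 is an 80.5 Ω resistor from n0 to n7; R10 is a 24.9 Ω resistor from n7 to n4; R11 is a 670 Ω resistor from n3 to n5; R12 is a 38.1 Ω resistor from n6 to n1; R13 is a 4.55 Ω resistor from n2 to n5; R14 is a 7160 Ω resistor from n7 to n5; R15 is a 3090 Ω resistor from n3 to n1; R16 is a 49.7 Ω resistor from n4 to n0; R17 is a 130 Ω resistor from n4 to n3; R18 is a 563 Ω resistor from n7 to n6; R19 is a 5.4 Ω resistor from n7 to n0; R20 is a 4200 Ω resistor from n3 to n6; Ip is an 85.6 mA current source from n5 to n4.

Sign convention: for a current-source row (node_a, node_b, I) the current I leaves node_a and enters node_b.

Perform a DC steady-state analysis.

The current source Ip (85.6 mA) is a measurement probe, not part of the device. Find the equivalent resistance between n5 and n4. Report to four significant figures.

MNA unknowns: 7 node voltages V₁..V_7
R1: Y=0.002016 on G[0,2]
R2: Y=0.0002710 on G[5,3]
R3: Y=0.006993 on G[0,3]
R4: Y=0.02770 on G[7,0]
R5: Y=0.004608 on G[4,2]
R6: Y=0.4016 on G[1,3]
R7: Y=0.004202 on G[5,3]
R8: Y=0.09009 on G[0,2]
R9: Y=0.01242 on G[0,7]
R10: Y=0.04016 on G[7,4]
R11: Y=0.001493 on G[3,5]
R12: Y=0.02625 on G[6,1]
R13: Y=0.2198 on G[2,5]
R14: Y=0.0001397 on G[7,5]
R15: Y=0.0003236 on G[3,1]
R16: Y=0.02012 on G[4,0]
R17: Y=0.007692 on G[4,3]
R18: Y=0.001776 on G[7,6]
R19: Y=0.1852 on G[7,0]
R20: Y=0.0002381 on G[3,6]
Ip: z[5]−=0.0856, z[4]+=0.0856
solve → V1=0.1516, V2=-0.7463, V3=0.1514, V4=1.252, V5=-1.101, V6=0.1539, V7=0.1885

R_eq = 27.49 Ω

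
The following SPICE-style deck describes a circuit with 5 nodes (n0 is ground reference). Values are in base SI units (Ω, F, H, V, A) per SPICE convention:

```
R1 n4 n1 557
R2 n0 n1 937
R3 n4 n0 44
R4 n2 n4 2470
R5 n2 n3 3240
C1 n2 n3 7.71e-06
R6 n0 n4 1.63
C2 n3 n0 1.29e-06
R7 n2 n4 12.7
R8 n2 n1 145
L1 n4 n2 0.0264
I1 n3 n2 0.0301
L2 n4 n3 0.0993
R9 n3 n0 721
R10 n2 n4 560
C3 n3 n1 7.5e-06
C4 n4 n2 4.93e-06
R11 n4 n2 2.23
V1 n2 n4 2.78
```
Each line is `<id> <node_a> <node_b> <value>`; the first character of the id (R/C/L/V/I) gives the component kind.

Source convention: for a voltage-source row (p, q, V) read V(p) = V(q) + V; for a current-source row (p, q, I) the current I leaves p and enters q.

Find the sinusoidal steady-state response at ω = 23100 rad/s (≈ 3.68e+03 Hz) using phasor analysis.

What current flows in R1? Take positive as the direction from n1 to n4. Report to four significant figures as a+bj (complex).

0.004246+0.0003908j A

MNA unknowns: 4 node voltages V₁..V_4 plus 1 source current (V1)
R1: Y=0.001795+0.000j on G[4,1]
R2: Y=0.001067+0.000j on G[0,1]
R3: Y=0.02273+0.000j on G[4,0]
R4: Y=0.0004049+0.000j on G[2,4]
R5: Y=0.0003086+0.000j on G[2,3]
C1: Y=0.000+0.1781j on G[2,3]
R6: Y=0.6135+0.000j on G[0,4]
C2: Y=0.000+0.02980j on G[3,0]
R7: Y=0.07874+0.000j on G[2,4]
R8: Y=0.006897+0.000j on G[2,1]
L1: Y=0.000-0.001640j on G[4,2]
I1: z[3]−=0.0301, z[2]+=0.0301
L2: Y=0.000-0.0004360j on G[4,3]
R9: Y=0.001387+0.000j on G[3,0]
R10: Y=0.001786+0.000j on G[2,4]
C3: Y=0.000+0.1733j on G[3,1]
C4: Y=0.000+0.1139j on G[4,2]
R11: Y=0.4484+0.000j on G[4,2]
V1: row V2−V4=2.78, i_V1 at 2,4
solve → V1=2.360+0.1063j, V2=2.775-0.1114j, V3=2.372+0.08373j, V4=-0.005207-0.1114j
aux → i_V1=-1.479-0.3823j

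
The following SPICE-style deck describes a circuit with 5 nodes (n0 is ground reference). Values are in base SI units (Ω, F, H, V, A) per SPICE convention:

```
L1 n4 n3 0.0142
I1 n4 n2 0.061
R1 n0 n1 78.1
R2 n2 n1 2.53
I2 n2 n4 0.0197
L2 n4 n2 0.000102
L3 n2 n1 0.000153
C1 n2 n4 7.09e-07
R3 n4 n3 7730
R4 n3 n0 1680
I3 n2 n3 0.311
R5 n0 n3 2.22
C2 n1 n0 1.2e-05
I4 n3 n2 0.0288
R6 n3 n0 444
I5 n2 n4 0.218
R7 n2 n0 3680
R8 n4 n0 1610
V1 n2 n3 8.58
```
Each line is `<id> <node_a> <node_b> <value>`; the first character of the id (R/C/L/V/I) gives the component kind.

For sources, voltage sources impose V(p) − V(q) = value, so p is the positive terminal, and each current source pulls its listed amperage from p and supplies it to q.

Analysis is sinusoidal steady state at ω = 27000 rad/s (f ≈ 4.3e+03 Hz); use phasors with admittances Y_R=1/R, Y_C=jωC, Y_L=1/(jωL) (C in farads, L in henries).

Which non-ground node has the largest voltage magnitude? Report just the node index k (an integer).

Apply KCL at each of the 4 non-ground nodes and solve the resulting linear system.
Node n1: branches {R1, R2, L3, C2} → V_1 = 2.643-5.097j
Node n2: branches {I1, R2, I2, L2, L3, C1, I3, I4, I5, R7, V1} → V_2 = 4.853-1.743j
Node n3: branches {L1, R3, R4, I3, R5, I4, R6, V1} → V_3 = -3.727-1.743j
Node n4: branches {L1, I1, I2, L2, C1, R3, I5, R8} → V_4 = 4.786-1.244j
Source currents: i(V1)=-1.974-0.7677j

1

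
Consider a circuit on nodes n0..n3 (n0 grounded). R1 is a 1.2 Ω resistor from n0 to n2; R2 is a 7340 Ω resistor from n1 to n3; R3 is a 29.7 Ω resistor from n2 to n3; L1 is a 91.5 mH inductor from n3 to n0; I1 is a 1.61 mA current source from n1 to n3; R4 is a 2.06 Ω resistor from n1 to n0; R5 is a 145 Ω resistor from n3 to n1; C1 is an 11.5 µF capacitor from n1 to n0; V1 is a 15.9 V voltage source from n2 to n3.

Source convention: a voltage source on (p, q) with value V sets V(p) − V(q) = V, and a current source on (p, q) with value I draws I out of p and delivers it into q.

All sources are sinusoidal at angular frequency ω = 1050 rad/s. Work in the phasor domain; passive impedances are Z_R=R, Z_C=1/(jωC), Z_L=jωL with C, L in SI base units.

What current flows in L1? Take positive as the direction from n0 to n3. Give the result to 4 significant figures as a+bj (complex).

Element admittances at ω=1050 rad/s:
  Y(R1) = 0.8333+0.000j S between n0,n2
  Y(R2) = 0.0001362+0.000j S between n1,n3
  Y(R3) = 0.03367+0.000j S between n2,n3
  Y(L1) = 0.000-0.01041j S between n3,n0
  I1: injects 0.00161 A into n3 (from n1)
  Y(R4) = 0.4854+0.000j S between n1,n0
  Y(R5) = 0.006897+0.000j S between n3,n1
  Y(C1) = 0.000+0.01208j S between n1,n0
  V1: constraint V(n2)−V(n3) = 15.9
Assemble and solve the 4×4 MNA system:
  V(n1)=-0.2283+0.002810j  V(n2)=0.1355-0.1952j  V(n3)=-15.76-0.1952j
  i(V1)=-0.6483+0.1627j

0.002032-0.1641j A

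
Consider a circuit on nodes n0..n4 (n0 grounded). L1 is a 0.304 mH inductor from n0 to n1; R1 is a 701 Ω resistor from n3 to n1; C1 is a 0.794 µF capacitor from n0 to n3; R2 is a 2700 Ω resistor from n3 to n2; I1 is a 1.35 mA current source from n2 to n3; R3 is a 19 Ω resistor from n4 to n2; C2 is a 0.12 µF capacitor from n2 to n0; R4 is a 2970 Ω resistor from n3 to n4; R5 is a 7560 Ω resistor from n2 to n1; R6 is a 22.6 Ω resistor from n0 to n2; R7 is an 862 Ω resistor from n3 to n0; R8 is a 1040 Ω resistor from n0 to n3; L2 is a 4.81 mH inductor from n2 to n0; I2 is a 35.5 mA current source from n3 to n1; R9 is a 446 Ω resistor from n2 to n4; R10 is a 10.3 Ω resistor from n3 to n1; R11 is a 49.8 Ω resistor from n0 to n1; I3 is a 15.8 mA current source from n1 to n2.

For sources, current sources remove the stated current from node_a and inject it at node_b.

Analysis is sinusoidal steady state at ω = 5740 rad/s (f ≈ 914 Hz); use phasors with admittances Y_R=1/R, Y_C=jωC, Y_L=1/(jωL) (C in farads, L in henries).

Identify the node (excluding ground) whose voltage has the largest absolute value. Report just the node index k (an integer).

3

Element admittances at ω=5740 rad/s:
  Y(L1) = 0.000-0.5731j S between n0,n1
  Y(R1) = 0.001427+0.000j S between n3,n1
  Y(C1) = 0.000+0.004558j S between n0,n3
  Y(R2) = 0.0003704+0.000j S between n3,n2
  I1: injects 0.00135 A into n3 (from n2)
  Y(R3) = 0.05263+0.000j S between n4,n2
  Y(C2) = 0.000+0.0006888j S between n2,n0
  Y(R4) = 0.0003367+0.000j S between n3,n4
  Y(R5) = 0.0001323+0.000j S between n2,n1
  Y(R6) = 0.04425+0.000j S between n0,n2
  Y(R7) = 0.001160+0.000j S between n3,n0
  Y(R8) = 0.0009615+0.000j S between n0,n3
  Y(L2) = 0.000-0.03622j S between n2,n0
  I2: injects 0.0355 A into n1 (from n3)
  Y(R9) = 0.002242+0.000j S between n2,n4
  Y(R10) = 0.09709+0.000j S between n3,n1
  Y(R11) = 0.02008+0.000j S between n0,n1
  I3: injects 0.0158 A into n2 (from n1)
Assemble and solve the 4×4 MNA system:
  V(n1)=-0.003772-0.02317j  V(n2)=0.1945+0.1531j  V(n3)=-0.3396-0.006189j  V(n4)=0.1913+0.1522j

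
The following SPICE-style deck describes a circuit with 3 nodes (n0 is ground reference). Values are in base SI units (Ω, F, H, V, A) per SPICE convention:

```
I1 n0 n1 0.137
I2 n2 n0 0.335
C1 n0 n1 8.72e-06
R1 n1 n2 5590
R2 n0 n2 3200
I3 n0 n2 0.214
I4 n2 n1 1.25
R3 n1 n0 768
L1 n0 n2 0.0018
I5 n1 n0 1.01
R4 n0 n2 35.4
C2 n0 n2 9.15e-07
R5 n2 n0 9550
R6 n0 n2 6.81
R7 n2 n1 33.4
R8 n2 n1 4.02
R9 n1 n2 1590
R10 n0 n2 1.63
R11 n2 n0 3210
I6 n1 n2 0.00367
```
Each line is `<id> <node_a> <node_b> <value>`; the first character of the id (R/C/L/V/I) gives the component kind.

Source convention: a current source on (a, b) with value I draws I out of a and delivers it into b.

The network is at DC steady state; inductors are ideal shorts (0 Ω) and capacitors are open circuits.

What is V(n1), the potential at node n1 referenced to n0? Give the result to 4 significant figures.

Apply KCL at each of the 2 non-ground nodes and solve the resulting linear system.
Node n1: branches {I1, C1, R1, I4, R3, I5, R7, R8, R9, I6} → V_1 = 1.329
Node n2: branches {I2, R1, R2, I3, I4, L1, R4, C2, R5, R6, R7, R8, R9, R10, R11, I6} → V_2 = 0.000
Source currents: i(L1)=0.9957

1.329 V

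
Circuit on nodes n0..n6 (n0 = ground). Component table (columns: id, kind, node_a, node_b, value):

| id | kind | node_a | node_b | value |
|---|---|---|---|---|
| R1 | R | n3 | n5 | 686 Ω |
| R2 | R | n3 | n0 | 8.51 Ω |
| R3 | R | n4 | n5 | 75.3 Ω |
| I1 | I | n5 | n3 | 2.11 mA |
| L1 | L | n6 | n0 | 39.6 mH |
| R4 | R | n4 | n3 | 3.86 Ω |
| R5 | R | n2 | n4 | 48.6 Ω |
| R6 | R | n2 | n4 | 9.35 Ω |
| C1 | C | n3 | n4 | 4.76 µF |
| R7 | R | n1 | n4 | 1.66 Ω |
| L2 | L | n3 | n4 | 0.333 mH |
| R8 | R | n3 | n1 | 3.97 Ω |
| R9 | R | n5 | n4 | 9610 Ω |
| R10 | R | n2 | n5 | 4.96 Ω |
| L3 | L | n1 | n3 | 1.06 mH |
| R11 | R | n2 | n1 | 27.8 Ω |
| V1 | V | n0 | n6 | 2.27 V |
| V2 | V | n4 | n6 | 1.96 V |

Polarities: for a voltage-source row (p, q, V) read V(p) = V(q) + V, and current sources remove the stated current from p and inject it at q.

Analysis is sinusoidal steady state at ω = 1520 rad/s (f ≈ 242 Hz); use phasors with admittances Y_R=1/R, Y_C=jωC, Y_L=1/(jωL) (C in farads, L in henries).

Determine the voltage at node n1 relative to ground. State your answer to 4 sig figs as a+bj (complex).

MNA unknowns: 6 node voltages V₁..V_6 plus 2 source currents (V1, V2)
R1: Y=0.001458+0.000j on G[3,5]
R2: Y=0.1175+0.000j on G[3,0]
R3: Y=0.01328+0.000j on G[4,5]
I1: z[5]−=0.00211, z[3]+=0.00211
L1: Y=0.000-0.01661j on G[6,0]
R4: Y=0.2591+0.000j on G[4,3]
R5: Y=0.02058+0.000j on G[2,4]
R6: Y=0.1070+0.000j on G[2,4]
C1: Y=0.000+0.007235j on G[3,4]
R7: Y=0.6024+0.000j on G[1,4]
L2: Y=0.000-1.976j on G[3,4]
R8: Y=0.2519+0.000j on G[3,1]
R9: Y=0.0001041+0.000j on G[5,4]
R10: Y=0.2016+0.000j on G[2,5]
L3: Y=0.000-0.6207j on G[1,3]
R11: Y=0.03597+0.000j on G[2,1]
V1: row V0−V6=2.27, i_V1 at 0,6
V2: row V4−V6=1.96, i_V2 at 4,6
solve → V1=-0.3023+0.006378j, V2=-0.3195+0.001416j, V3=-0.3049+0.01591j, V4=-0.3100+0.000j, V5=-0.3285+0.001426j, V6=-2.270+0.000j
aux → i_V1=-0.03583+0.03958j, i_V2=0.03583-0.001870j

-0.3023+0.006378j V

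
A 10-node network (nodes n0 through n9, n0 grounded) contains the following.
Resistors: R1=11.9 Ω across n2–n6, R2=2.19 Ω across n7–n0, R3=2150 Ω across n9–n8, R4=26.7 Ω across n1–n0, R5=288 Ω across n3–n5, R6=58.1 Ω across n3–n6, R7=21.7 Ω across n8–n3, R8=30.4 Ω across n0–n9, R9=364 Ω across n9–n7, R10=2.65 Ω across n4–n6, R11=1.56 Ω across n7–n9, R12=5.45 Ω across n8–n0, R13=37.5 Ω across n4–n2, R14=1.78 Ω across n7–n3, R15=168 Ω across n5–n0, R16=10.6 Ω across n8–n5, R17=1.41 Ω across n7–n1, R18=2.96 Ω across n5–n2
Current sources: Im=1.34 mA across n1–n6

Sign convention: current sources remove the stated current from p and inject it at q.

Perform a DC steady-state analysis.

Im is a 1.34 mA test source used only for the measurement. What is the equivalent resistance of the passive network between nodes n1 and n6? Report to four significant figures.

Element admittances at DC:
  Y(R1) = 0.08403 S between n2,n6
  Y(R2) = 0.4566 S between n7,n0
  Y(R3) = 0.0004651 S between n9,n8
  Y(R4) = 0.03745 S between n1,n0
  Y(R5) = 0.003472 S between n3,n5
  Y(R6) = 0.01721 S between n3,n6
  Y(R7) = 0.04608 S between n8,n3
  Y(R8) = 0.03289 S between n0,n9
  Y(R9) = 0.002747 S between n9,n7
  Y(R10) = 0.3774 S between n4,n6
  Y(R11) = 0.6410 S between n7,n9
  Y(R12) = 0.1835 S between n8,n0
  Y(R13) = 0.02667 S between n4,n2
  Y(R14) = 0.5618 S between n7,n3
  Y(R15) = 0.005952 S between n5,n0
  Y(R16) = 0.09434 S between n8,n5
  Y(R17) = 0.7092 S between n7,n1
  Y(R18) = 0.3378 S between n5,n2
  Im: injects 0.00134 A into n6 (from n1)
Assemble and solve the 9×9 MNA system:
  V(n1)=-0.002977  V(n2)=0.01495  V(n3)=-0.0001434  V(n4)=0.02295  V(n5)=0.01219  V(n6)=0.02351  V(n7)=-0.001245  V(n8)=0.003523  V(n9)=-0.001181

R_eq = 19.77 Ω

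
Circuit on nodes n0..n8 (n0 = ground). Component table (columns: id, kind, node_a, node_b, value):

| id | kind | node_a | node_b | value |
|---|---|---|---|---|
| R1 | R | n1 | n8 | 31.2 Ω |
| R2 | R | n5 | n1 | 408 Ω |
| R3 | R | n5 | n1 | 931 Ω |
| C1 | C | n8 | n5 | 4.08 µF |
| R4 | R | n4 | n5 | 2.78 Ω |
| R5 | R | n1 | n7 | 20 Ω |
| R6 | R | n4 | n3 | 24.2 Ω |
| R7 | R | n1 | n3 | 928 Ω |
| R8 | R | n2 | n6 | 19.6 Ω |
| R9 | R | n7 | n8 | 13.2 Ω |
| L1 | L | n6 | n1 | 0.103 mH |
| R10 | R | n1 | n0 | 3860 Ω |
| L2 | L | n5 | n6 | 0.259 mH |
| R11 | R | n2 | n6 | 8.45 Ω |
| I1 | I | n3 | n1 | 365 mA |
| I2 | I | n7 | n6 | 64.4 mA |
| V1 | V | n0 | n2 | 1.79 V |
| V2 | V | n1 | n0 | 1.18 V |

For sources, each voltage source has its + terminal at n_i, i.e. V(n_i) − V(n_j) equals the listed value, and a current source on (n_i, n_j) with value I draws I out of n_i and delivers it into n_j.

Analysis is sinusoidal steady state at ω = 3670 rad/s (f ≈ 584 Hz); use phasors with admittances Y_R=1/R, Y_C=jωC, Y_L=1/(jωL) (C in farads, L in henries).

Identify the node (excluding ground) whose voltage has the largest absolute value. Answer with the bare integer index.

3

MNA unknowns: 8 node voltages V₁..V_8 plus 2 source currents (V1, V2)
R1: Y=0.03205+0.000j on G[1,8]
R2: Y=0.002451+0.000j on G[5,1]
R3: Y=0.001074+0.000j on G[5,1]
C1: Y=0.000+0.01497j on G[8,5]
R4: Y=0.3597+0.000j on G[4,5]
R5: Y=0.05000+0.000j on G[1,7]
R6: Y=0.04132+0.000j on G[4,3]
R7: Y=0.001078+0.000j on G[1,3]
R8: Y=0.05102+0.000j on G[2,6]
R9: Y=0.07576+0.000j on G[7,8]
L1: Y=0.000-2.645j on G[6,1]
R10: Y=0.0002591+0.000j on G[1,0]
L2: Y=0.000-1.052j on G[5,6]
R11: Y=0.1183+0.000j on G[2,6]
I1: z[3]−=0.365, z[1]+=0.365
I2: z[7]−=0.0644, z[6]+=0.0644
V1: row V0−V2=1.79, i_V1 at 0,2
V2: row V1−V0=1.18, i_V2 at 1,0
solve → V1=1.180+0.000j, V2=-1.790+0.000j, V3=-8.404-0.6324j, V4=0.1792-0.6489j, V5=1.165-0.6508j, V6=1.162-0.3030j, V7=0.4014+0.06204j, V8=0.7375+0.1030j
aux → i_V1=-0.4999+0.05131j, i_V2=-0.5003+0.05131j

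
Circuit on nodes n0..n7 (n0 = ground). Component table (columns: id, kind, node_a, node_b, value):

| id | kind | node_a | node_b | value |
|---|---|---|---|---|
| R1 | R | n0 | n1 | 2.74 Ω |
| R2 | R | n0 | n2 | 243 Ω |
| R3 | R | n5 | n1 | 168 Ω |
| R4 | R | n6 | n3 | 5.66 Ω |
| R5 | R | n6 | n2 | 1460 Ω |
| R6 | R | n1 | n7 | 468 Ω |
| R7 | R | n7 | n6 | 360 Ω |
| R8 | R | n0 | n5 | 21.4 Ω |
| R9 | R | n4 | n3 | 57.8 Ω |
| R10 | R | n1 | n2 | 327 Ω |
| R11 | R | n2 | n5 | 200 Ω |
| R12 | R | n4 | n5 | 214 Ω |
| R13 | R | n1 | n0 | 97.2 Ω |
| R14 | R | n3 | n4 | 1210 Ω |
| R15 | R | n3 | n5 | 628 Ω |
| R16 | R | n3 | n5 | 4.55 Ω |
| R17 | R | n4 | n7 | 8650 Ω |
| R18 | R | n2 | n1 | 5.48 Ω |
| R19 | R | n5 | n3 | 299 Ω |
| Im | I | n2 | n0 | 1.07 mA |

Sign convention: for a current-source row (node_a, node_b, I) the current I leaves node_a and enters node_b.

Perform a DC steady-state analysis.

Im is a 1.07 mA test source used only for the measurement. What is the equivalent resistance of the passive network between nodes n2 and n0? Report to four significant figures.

R_eq = 7.483 Ω

Apply KCL at each of the 7 non-ground nodes and solve the resulting linear system.
Node n1: branches {R1, R3, R6, R10, R13, R18} → V_1 = -0.002629
Node n2: branches {R2, R5, R10, R11, R18, Im} → V_2 = -0.008007
Node n3: branches {R4, R9, R14, R15, R16, R19} → V_3 = -0.001107
Node n4: branches {R9, R12, R14, R17} → V_4 = -0.001105
Node n5: branches {R3, R8, R11, R12, R15, R16, R19} → V_5 = -0.001079
Node n6: branches {R4, R5, R7} → V_6 = -0.001144
Node n7: branches {R6, R7, R17} → V_7 = -0.001774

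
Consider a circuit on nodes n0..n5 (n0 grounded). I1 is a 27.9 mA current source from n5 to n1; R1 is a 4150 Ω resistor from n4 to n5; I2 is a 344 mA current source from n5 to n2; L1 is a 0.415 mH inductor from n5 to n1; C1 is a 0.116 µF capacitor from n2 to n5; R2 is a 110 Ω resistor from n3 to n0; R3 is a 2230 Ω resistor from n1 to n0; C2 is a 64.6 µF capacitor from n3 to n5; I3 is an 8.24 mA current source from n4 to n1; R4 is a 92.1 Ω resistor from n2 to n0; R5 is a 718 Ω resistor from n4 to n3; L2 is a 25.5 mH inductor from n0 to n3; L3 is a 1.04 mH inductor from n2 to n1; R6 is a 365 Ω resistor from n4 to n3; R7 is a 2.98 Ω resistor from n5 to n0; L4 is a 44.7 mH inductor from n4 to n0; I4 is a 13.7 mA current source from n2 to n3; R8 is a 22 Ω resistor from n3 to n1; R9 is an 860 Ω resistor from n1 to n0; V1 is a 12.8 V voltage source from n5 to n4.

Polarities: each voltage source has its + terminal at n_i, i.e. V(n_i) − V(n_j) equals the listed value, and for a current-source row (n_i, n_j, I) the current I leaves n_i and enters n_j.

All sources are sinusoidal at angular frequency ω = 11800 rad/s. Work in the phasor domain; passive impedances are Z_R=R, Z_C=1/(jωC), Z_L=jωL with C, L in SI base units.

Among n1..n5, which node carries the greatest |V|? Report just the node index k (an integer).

4

Element admittances at ω=11800 rad/s:
  I1: injects 0.0279 A into n1 (from n5)
  Y(R1) = 0.0002410+0.000j S between n4,n5
  I2: injects 0.344 A into n2 (from n5)
  Y(L1) = 0.000-0.2042j S between n5,n1
  Y(C1) = 0.000+0.001369j S between n2,n5
  Y(R2) = 0.009091+0.000j S between n3,n0
  Y(R3) = 0.0004484+0.000j S between n1,n0
  Y(C2) = 0.000+0.7623j S between n3,n5
  I3: injects 0.00824 A into n1 (from n4)
  Y(R4) = 0.01086+0.000j S between n2,n0
  Y(R5) = 0.001393+0.000j S between n4,n3
  Y(L2) = 0.000-0.003323j S between n0,n3
  Y(L3) = 0.000-0.08149j S between n2,n1
  Y(R6) = 0.002740+0.000j S between n4,n3
  Y(R7) = 0.3356+0.000j S between n5,n0
  Y(L4) = 0.000-0.001896j S between n4,n0
  I4: injects 0.0137 A into n3 (from n2)
  Y(R8) = 0.04545+0.000j S between n3,n1
  Y(R9) = 0.001163+0.000j S between n1,n0
  V1: constraint V(n5)−V(n4) = 12.8
Assemble and solve the 6×6 MNA system:
  V(n1)=0.6188+1.384j  V(n2)=1.355+5.351j  V(n3)=0.05429-0.2277j  V(n4)=-12.84-0.2456j  V(n5)=-0.04465-0.2456j
  i(V1)=-0.04861+0.02428j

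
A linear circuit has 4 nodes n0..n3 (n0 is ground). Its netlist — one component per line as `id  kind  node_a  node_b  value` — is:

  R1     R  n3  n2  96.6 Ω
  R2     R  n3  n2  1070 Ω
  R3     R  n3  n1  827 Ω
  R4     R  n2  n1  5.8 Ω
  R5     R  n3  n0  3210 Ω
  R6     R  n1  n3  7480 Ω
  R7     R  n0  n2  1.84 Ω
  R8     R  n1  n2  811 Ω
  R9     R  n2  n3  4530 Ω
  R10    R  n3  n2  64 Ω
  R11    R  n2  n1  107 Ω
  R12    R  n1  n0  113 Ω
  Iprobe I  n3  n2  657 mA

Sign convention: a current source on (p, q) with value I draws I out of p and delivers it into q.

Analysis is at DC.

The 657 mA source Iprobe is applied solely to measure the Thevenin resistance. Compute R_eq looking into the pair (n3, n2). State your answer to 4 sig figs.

R_eq = 34.75 Ω

Apply KCL at each of the 3 non-ground nodes and solve the resulting linear system.
Node n1: branches {R3, R4, R6, R8, R11, R12} → V_1 = -0.1440
Node n2: branches {R1, R2, R4, R7, R8, R9, R10, R11, Iprobe} → V_2 = 0.01542
Node n3: branches {R1, R2, R3, R5, R6, R9, R10, Iprobe} → V_3 = -22.82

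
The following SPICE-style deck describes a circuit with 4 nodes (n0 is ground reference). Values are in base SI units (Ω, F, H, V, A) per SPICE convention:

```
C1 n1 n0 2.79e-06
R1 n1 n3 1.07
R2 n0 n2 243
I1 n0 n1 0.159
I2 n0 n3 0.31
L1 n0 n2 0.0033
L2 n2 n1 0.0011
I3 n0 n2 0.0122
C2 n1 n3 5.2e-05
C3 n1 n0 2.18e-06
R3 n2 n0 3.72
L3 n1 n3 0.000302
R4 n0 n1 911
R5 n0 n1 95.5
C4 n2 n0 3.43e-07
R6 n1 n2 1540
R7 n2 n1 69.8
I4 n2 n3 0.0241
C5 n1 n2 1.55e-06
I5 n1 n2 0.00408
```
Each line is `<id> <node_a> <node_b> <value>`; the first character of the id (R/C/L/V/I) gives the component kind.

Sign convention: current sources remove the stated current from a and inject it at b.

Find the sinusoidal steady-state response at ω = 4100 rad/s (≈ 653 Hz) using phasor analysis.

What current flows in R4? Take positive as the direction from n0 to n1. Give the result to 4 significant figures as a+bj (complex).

-0.002549-0.002797j A

Element admittances at ω=4100 rad/s:
  Y(C1) = 0.000+0.01144j S between n1,n0
  Y(R1) = 0.9346+0.000j S between n1,n3
  Y(R2) = 0.004115+0.000j S between n0,n2
  I1: injects 0.159 A into n1 (from n0)
  I2: injects 0.31 A into n3 (from n0)
  Y(L1) = 0.000-0.07391j S between n0,n2
  Y(L2) = 0.000-0.2217j S between n2,n1
  I3: injects 0.0122 A into n2 (from n0)
  Y(C2) = 0.000+0.2132j S between n1,n3
  Y(C3) = 0.000+0.008938j S between n1,n0
  Y(R3) = 0.2688+0.000j S between n2,n0
  Y(L3) = 0.000-0.8076j S between n1,n3
  Y(R4) = 0.001098+0.000j S between n0,n1
  Y(R5) = 0.01047+0.000j S between n0,n1
  Y(C4) = 0.000+0.001406j S between n2,n0
  Y(R6) = 0.0006494+0.000j S between n1,n2
  Y(R7) = 0.01433+0.000j S between n2,n1
  I4: injects 0.0241 A into n3 (from n2)
  Y(C5) = 0.000+0.006355j S between n1,n2
  I5: injects 0.00408 A into n2 (from n1)
Assemble and solve the 3×3 MNA system:
  V(n1)=2.322+2.548j  V(n2)=1.802+0.1974j  V(n3)=2.577+2.710j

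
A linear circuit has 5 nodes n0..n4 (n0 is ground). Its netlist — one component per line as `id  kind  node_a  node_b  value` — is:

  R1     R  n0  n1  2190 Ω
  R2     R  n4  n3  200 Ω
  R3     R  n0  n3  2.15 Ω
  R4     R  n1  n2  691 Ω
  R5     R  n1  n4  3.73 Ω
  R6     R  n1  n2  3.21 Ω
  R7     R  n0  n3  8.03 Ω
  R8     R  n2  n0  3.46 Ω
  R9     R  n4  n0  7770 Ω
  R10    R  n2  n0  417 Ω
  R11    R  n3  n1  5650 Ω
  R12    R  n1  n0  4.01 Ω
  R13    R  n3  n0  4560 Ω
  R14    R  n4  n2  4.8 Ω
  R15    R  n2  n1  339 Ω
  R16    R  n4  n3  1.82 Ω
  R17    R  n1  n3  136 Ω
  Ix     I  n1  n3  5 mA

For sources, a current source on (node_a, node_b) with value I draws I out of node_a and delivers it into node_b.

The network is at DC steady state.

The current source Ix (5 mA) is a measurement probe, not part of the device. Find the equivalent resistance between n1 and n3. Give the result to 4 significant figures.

MNA unknowns: 4 node voltages V₁..V_4
R1: Y=0.0004566 on G[0,1]
R2: Y=0.005000 on G[4,3]
R3: Y=0.4651 on G[0,3]
R4: Y=0.001447 on G[1,2]
R5: Y=0.2681 on G[1,4]
R6: Y=0.3115 on G[1,2]
R7: Y=0.1245 on G[0,3]
R8: Y=0.2890 on G[2,0]
R9: Y=0.0001287 on G[4,0]
R10: Y=0.002398 on G[2,0]
R11: Y=0.0001770 on G[3,1]
R12: Y=0.2494 on G[1,0]
R13: Y=0.0002193 on G[3,0]
R14: Y=0.2083 on G[4,2]
R15: Y=0.002950 on G[2,1]
R16: Y=0.5495 on G[4,3]
R17: Y=0.007353 on G[1,3]
Ix: z[1]−=0.005, z[3]+=0.005
solve → V1=-0.006934, V2=-0.002699, V3=0.004270, V4=-5.203e-05

R_eq = 2.241 Ω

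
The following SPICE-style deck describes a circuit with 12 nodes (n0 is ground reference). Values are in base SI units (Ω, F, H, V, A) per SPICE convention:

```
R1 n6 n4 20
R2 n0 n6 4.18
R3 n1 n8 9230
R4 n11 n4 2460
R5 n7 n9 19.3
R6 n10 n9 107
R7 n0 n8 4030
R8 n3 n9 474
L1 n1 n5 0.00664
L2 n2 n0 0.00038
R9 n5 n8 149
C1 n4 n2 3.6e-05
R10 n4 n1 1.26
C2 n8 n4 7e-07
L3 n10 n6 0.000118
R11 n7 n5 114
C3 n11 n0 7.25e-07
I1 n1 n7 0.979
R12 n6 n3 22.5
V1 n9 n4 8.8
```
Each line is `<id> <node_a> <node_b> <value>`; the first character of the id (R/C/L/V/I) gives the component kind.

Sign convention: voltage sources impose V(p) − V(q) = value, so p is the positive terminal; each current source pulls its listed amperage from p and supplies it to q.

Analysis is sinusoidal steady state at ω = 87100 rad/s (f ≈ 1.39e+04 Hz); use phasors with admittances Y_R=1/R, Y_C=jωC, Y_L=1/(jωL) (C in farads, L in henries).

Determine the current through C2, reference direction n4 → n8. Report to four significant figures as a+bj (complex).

-0.09604-0.01923j A

Element admittances at ω=87100 rad/s:
  Y(R1) = 0.05000+0.000j S between n6,n4
  Y(R2) = 0.2392+0.000j S between n0,n6
  Y(R3) = 0.0001083+0.000j S between n1,n8
  Y(R4) = 0.0004065+0.000j S between n11,n4
  Y(R5) = 0.05181+0.000j S between n7,n9
  Y(R6) = 0.009346+0.000j S between n10,n9
  Y(R7) = 0.0002481+0.000j S between n0,n8
  Y(R8) = 0.002110+0.000j S between n3,n9
  Y(L1) = 0.000-0.001729j S between n1,n5
  Y(L2) = 0.000-0.03021j S between n2,n0
  Y(R9) = 0.006711+0.000j S between n5,n8
  Y(C1) = 0.000+3.136j S between n4,n2
  Y(R10) = 0.7937+0.000j S between n4,n1
  Y(C2) = 0.000+0.06097j S between n8,n4
  Y(L3) = 0.000-0.09730j S between n10,n6
  Y(R11) = 0.008772+0.000j S between n7,n5
  Y(C3) = 0.000+0.06315j S between n11,n0
  I1: injects 0.979 A into n7 (from n1)
  Y(R12) = 0.04444+0.000j S between n6,n3
  V1: constraint V(n9)−V(n4) = 8.8
Assemble and solve the 12×12 MNA system:
  V(n1)=-2.436-0.6628j  V(n2)=-1.217-0.6341j  V(n3)=0.4235-0.1719j  V(n4)=-1.205-0.6280j  V(n5)=13.41+0.5562j  V(n6)=0.08305-0.1503j  V(n7)=24.60-0.4566j  V(n8)=-0.8895-2.203j  V(n9)=7.595-0.6280j  V(n10)=0.1972+0.5603j  V(n11)=-0.004093+0.007730j
  i(V1)=0.7966+0.02095j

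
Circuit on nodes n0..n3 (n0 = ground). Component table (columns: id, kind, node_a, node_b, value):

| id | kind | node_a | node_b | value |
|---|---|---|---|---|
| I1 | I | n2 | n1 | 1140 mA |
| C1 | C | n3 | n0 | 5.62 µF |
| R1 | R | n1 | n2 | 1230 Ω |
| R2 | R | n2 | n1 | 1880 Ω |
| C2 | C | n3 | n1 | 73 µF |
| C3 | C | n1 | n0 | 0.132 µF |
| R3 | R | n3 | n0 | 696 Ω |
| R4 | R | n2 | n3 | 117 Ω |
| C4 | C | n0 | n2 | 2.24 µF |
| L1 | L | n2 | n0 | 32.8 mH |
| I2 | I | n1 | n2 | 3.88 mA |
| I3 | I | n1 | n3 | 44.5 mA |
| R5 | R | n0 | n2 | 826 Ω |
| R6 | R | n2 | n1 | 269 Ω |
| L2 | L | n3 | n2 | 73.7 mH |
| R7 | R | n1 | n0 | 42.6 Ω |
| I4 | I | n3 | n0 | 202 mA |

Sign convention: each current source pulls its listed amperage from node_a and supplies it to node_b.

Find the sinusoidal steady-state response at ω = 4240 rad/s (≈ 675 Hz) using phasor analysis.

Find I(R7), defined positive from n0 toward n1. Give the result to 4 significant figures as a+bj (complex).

Element admittances at ω=4240 rad/s:
  I1: injects 1.14 A into n1 (from n2)
  Y(C1) = 0.000+0.02383j S between n3,n0
  Y(R1) = 0.0008130+0.000j S between n1,n2
  Y(R2) = 0.0005319+0.000j S between n2,n1
  Y(C2) = 0.000+0.3095j S between n3,n1
  Y(C3) = 0.000+0.0005597j S between n1,n0
  Y(R3) = 0.001437+0.000j S between n3,n0
  Y(R4) = 0.008547+0.000j S between n2,n3
  Y(C4) = 0.000+0.009498j S between n0,n2
  Y(L1) = 0.000-0.007191j S between n2,n0
  I2: injects 0.00388 A into n2 (from n1)
  I3: injects 0.0445 A into n3 (from n1)
  Y(R5) = 0.001211+0.000j S between n0,n2
  Y(R6) = 0.003717+0.000j S between n2,n1
  Y(L2) = 0.000-0.003200j S between n3,n2
  Y(R7) = 0.02347+0.000j S between n1,n0
  I4: injects 0.202 A into n0 (from n3)
Assemble and solve the 3×3 MNA system:
  V(n1)=1.871+4.426j  V(n2)=-73.31+0.4033j  V(n3)=2.276+6.590j

-0.04392-0.1039j A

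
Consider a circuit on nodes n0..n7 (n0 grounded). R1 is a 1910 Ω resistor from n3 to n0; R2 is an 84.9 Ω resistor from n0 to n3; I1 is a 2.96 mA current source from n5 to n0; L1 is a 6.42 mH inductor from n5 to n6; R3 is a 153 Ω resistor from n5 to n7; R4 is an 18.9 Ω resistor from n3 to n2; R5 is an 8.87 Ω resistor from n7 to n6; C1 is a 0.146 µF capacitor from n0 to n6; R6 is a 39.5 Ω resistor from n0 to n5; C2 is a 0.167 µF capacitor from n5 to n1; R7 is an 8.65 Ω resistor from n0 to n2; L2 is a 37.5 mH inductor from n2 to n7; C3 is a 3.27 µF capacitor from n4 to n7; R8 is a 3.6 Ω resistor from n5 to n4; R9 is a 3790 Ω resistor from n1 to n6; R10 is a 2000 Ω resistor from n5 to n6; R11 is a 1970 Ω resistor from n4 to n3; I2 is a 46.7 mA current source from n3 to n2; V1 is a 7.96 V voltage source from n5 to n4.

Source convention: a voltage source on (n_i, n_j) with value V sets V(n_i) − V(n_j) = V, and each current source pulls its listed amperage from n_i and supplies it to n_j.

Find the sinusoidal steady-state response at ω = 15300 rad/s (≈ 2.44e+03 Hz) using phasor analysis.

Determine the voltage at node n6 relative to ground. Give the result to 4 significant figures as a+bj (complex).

MNA unknowns: 7 node voltages V₁..V_7 plus 1 source current (V1)
R1: Y=0.0005236+0.000j on G[3,0]
R2: Y=0.01178+0.000j on G[0,3]
I1: z[5]−=0.00296, z[0]+=0.00296
L1: Y=0.000-0.01018j on G[5,6]
R3: Y=0.006536+0.000j on G[5,7]
R4: Y=0.05291+0.000j on G[3,2]
R5: Y=0.1127+0.000j on G[7,6]
C1: Y=0.000+0.002234j on G[0,6]
R6: Y=0.02532+0.000j on G[0,5]
C2: Y=0.000+0.002555j on G[5,1]
R7: Y=0.1156+0.000j on G[0,2]
L2: Y=0.000-0.001743j on G[2,7]
C3: Y=0.000+0.05003j on G[4,7]
R8: Y=0.2778+0.000j on G[5,4]
R9: Y=0.0002639+0.000j on G[1,6]
R10: Y=0.0005000+0.000j on G[5,6]
R11: Y=0.0005076+0.000j on G[4,3]
I2: z[3]−=0.0467, z[2]+=0.0467
V1: row V5−V4=7.96, i_V1 at 5,4
solve → V1=-0.4004+1.079j, V2=0.02122+0.1327j, V3=-0.7554+0.1080j, V4=-8.011+0.1611j, V5=-0.05055+0.1611j, V6=-9.286-2.310j, V7=-9.525-1.679j
aux → i_V1=-2.307+0.07579j

-9.286-2.310j V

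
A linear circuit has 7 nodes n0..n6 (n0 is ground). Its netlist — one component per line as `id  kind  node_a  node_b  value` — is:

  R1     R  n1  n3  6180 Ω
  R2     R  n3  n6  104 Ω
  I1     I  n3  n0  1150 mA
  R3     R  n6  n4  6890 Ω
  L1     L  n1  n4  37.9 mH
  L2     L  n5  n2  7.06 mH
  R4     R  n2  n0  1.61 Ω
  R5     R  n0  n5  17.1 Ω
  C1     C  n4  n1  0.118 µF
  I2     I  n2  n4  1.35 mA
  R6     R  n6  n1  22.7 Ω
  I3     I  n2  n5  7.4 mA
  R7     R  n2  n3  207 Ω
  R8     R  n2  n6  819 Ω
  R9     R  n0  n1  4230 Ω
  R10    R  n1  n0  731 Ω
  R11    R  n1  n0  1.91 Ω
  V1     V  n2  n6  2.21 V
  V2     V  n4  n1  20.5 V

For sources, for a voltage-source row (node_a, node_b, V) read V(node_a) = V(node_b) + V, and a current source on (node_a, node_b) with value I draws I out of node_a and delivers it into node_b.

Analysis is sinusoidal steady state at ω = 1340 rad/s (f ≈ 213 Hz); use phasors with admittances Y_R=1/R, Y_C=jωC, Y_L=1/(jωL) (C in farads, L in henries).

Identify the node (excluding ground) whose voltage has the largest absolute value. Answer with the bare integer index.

Element admittances at ω=1340 rad/s:
  Y(R1) = 0.0001618+0.000j S between n1,n3
  Y(R2) = 0.009615+0.000j S between n3,n6
  I1: injects 1.15 A into n0 (from n3)
  Y(R3) = 0.0001451+0.000j S between n6,n4
  Y(L1) = 0.000-0.01969j S between n1,n4
  Y(L2) = 0.000-0.1057j S between n5,n2
  Y(R4) = 0.6211+0.000j S between n2,n0
  Y(R5) = 0.05848+0.000j S between n0,n5
  Y(C1) = 0.000+0.0001581j S between n4,n1
  I2: injects 0.00135 A into n4 (from n2)
  Y(R6) = 0.04405+0.000j S between n6,n1
  I3: injects 0.0074 A into n5 (from n2)
  Y(R7) = 0.004831+0.000j S between n2,n3
  Y(R8) = 0.001221+0.000j S between n2,n6
  Y(R9) = 0.0002364+0.000j S between n0,n1
  Y(R10) = 0.001368+0.000j S between n1,n0
  Y(R11) = 0.5236+0.000j S between n1,n0
  V1: constraint V(n2)−V(n6) = 2.21
  V2: constraint V(n4)−V(n1) = 20.5
Assemble and solve the 8×8 MNA system:
  V(n1)=-0.3125-0.004388j  V(n2)=-1.481-0.05634j  V(n3)=-81.65-0.05577j  V(n4)=20.19-0.004388j  V(n5)=-1.128+0.6378j  V(n6)=-3.691-0.05634j
  i(V1)=0.5946-0.002302j  i(V2)=-0.002116+0.4004j

3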